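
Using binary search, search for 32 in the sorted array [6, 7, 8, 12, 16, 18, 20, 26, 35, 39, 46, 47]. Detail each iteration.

Binary search for 32 in [6, 7, 8, 12, 16, 18, 20, 26, 35, 39, 46, 47]:

lo=0, hi=11, mid=5, arr[mid]=18 -> 18 < 32, search right half
lo=6, hi=11, mid=8, arr[mid]=35 -> 35 > 32, search left half
lo=6, hi=7, mid=6, arr[mid]=20 -> 20 < 32, search right half
lo=7, hi=7, mid=7, arr[mid]=26 -> 26 < 32, search right half
lo=8 > hi=7, target 32 not found

Binary search determines that 32 is not in the array after 4 comparisons. The search space was exhausted without finding the target.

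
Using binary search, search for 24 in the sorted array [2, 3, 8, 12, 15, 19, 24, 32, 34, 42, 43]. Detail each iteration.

Binary search for 24 in [2, 3, 8, 12, 15, 19, 24, 32, 34, 42, 43]:

lo=0, hi=10, mid=5, arr[mid]=19 -> 19 < 24, search right half
lo=6, hi=10, mid=8, arr[mid]=34 -> 34 > 24, search left half
lo=6, hi=7, mid=6, arr[mid]=24 -> Found target at index 6!

Binary search finds 24 at index 6 after 3 comparisons. The search repeatedly halves the search space by comparing with the middle element.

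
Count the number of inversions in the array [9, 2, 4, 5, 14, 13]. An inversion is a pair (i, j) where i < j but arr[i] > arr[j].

Finding inversions in [9, 2, 4, 5, 14, 13]:

(0, 1): arr[0]=9 > arr[1]=2
(0, 2): arr[0]=9 > arr[2]=4
(0, 3): arr[0]=9 > arr[3]=5
(4, 5): arr[4]=14 > arr[5]=13

Total inversions: 4

The array has 4 inversion(s): (0,1), (0,2), (0,3), (4,5). Each pair (i,j) satisfies i < j and arr[i] > arr[j].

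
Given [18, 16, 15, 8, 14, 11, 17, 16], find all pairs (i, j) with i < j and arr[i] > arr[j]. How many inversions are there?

Finding inversions in [18, 16, 15, 8, 14, 11, 17, 16]:

(0, 1): arr[0]=18 > arr[1]=16
(0, 2): arr[0]=18 > arr[2]=15
(0, 3): arr[0]=18 > arr[3]=8
(0, 4): arr[0]=18 > arr[4]=14
(0, 5): arr[0]=18 > arr[5]=11
(0, 6): arr[0]=18 > arr[6]=17
(0, 7): arr[0]=18 > arr[7]=16
(1, 2): arr[1]=16 > arr[2]=15
(1, 3): arr[1]=16 > arr[3]=8
(1, 4): arr[1]=16 > arr[4]=14
(1, 5): arr[1]=16 > arr[5]=11
(2, 3): arr[2]=15 > arr[3]=8
(2, 4): arr[2]=15 > arr[4]=14
(2, 5): arr[2]=15 > arr[5]=11
(4, 5): arr[4]=14 > arr[5]=11
(6, 7): arr[6]=17 > arr[7]=16

Total inversions: 16

The array has 16 inversion(s): (0,1), (0,2), (0,3), (0,4), (0,5), (0,6), (0,7), (1,2), (1,3), (1,4), (1,5), (2,3), (2,4), (2,5), (4,5), (6,7). Each pair (i,j) satisfies i < j and arr[i] > arr[j].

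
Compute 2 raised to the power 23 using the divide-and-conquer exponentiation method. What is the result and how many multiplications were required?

Computing 2^23 by squaring (build up from 2^1; each line after the first costs one multiplication):

2^1 = 2
2^2 = (2^1)^2 = 2^2 = 4
2^4 = (2^2)^2 = 4^2 = 16
2^5 = 2 * 2^4 = 2 * 16 = 32
2^10 = (2^5)^2 = 32^2 = 1024
2^11 = 2 * 2^10 = 2 * 1024 = 2048
2^22 = (2^11)^2 = 2048^2 = 4194304
2^23 = 2 * 2^22 = 2 * 4194304 = 8388608

Result: 8388608
Multiplications needed: 7 (7 lines after 2^1)

2^23 = 8388608. Using exponentiation by squaring, this requires 7 multiplications. The key idea: if the exponent is even, square the half-power; if odd, multiply by the base once.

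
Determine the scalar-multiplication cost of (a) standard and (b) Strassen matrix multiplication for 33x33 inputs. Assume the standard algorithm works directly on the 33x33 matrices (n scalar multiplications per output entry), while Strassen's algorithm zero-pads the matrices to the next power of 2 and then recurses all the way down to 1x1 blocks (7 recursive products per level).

Matrix multiplication for 33x33 matrices:

Strassen's algorithm requires power-of-2 dimensions. Pad 33x33 to 64x64 (next power of 2).

Standard algorithm: 33^3 = 35937 multiplications
Strassen's algorithm: 7^(log2(64)) = 7^6 = 117649 multiplications
Difference: 35937 - 117649 = -81712 (Strassen uses MORE here due to padding overhead — for small or just-over-power-of-2 n, padding can outweigh the per-level savings)

Standard: 35937 multiplications (33^3). Strassen: 117649 multiplications (7^6, after padding to 64x64). Strassen reduces 8 recursive multiplications to 7 at each level.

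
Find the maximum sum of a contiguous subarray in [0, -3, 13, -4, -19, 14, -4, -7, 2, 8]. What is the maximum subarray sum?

Using Kadane's algorithm on [0, -3, 13, -4, -19, 14, -4, -7, 2, 8]:

Scanning through the array:
Position 1 (value -3): max_ending_here = -3, max_so_far = 0
Position 2 (value 13): max_ending_here = 13, max_so_far = 13
Position 3 (value -4): max_ending_here = 9, max_so_far = 13
Position 4 (value -19): max_ending_here = -10, max_so_far = 13
Position 5 (value 14): max_ending_here = 14, max_so_far = 14
Position 6 (value -4): max_ending_here = 10, max_so_far = 14
Position 7 (value -7): max_ending_here = 3, max_so_far = 14
Position 8 (value 2): max_ending_here = 5, max_so_far = 14
Position 9 (value 8): max_ending_here = 13, max_so_far = 14

Maximum subarray: [14]
Maximum sum: 14

The maximum subarray is [14] with sum 14. This subarray runs from index 5 to index 5.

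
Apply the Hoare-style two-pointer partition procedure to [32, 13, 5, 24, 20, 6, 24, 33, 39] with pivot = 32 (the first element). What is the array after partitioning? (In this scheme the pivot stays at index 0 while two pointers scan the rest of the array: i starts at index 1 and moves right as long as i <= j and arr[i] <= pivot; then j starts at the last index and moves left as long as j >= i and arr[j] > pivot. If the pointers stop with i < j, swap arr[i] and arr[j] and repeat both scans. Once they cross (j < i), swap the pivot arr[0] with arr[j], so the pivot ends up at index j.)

Hoare-style two-pointer partition with pivot = 32:

Initial array: [32, 13, 5, 24, 20, 6, 24, 33, 39]

Pointers start at i = 1, j = 8.
i ends at 7, j ends at 6: the pointers have crossed (j < i), so scanning stops.

Swap pivot arr[0] with arr[6] to place pivot at position 6: [24, 13, 5, 24, 20, 6, 32, 33, 39]
Pivot position: 6

After partitioning with pivot 32, the array becomes [24, 13, 5, 24, 20, 6, 32, 33, 39]. The pivot is placed at index 6. All elements to the left of the pivot are <= 32, and all elements to the right are > 32.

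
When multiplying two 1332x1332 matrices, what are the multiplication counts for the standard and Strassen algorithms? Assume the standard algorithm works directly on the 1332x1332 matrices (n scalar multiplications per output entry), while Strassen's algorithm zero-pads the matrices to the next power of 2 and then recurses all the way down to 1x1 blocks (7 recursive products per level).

Matrix multiplication for 1332x1332 matrices:

Strassen's algorithm requires power-of-2 dimensions. Pad 1332x1332 to 2048x2048 (next power of 2).

Standard algorithm: 1332^3 = 2363266368 multiplications
Strassen's algorithm: 7^(log2(2048)) = 7^11 = 1977326743 multiplications
Savings: 2363266368 - 1977326743 = 385939625 multiplications

Standard: 2363266368 multiplications (1332^3). Strassen: 1977326743 multiplications (7^11, after padding to 2048x2048). Strassen reduces 8 recursive multiplications to 7 at each level.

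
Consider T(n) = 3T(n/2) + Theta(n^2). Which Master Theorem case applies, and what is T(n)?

Master Theorem for T(n) = 3T(n/2) + O(n^2):

a = 3, b = 2, c = 2
log_b(a) = log_2(3) = 1.5850

Case 3: c = 2 > log_2(3) = 1.5850
T(n) = O(n^2) = O(n^2)

For T(n) = 3T(n/2) + O(n^2): log_2(3) = 1.5850. This is Case 3 of the Master Theorem (c > log_b(a), work dominated by root), giving O(n^2).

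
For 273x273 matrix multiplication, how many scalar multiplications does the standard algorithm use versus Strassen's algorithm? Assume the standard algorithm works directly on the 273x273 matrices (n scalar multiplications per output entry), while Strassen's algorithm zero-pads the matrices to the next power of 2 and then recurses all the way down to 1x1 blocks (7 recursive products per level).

Matrix multiplication for 273x273 matrices:

Strassen's algorithm requires power-of-2 dimensions. Pad 273x273 to 512x512 (next power of 2).

Standard algorithm: 273^3 = 20346417 multiplications
Strassen's algorithm: 7^(log2(512)) = 7^9 = 40353607 multiplications
Difference: 20346417 - 40353607 = -20007190 (Strassen uses MORE here due to padding overhead — for small or just-over-power-of-2 n, padding can outweigh the per-level savings)

Standard: 20346417 multiplications (273^3). Strassen: 40353607 multiplications (7^9, after padding to 512x512). Strassen reduces 8 recursive multiplications to 7 at each level.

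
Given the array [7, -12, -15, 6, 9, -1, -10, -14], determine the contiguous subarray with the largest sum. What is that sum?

Using Kadane's algorithm on [7, -12, -15, 6, 9, -1, -10, -14]:

Scanning through the array:
Position 1 (value -12): max_ending_here = -5, max_so_far = 7
Position 2 (value -15): max_ending_here = -15, max_so_far = 7
Position 3 (value 6): max_ending_here = 6, max_so_far = 7
Position 4 (value 9): max_ending_here = 15, max_so_far = 15
Position 5 (value -1): max_ending_here = 14, max_so_far = 15
Position 6 (value -10): max_ending_here = 4, max_so_far = 15
Position 7 (value -14): max_ending_here = -10, max_so_far = 15

Maximum subarray: [6, 9]
Maximum sum: 15

The maximum subarray is [6, 9] with sum 15. This subarray runs from index 3 to index 4.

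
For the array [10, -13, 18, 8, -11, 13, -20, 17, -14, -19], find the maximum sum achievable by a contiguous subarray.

Using Kadane's algorithm on [10, -13, 18, 8, -11, 13, -20, 17, -14, -19]:

Scanning through the array:
Position 1 (value -13): max_ending_here = -3, max_so_far = 10
Position 2 (value 18): max_ending_here = 18, max_so_far = 18
Position 3 (value 8): max_ending_here = 26, max_so_far = 26
Position 4 (value -11): max_ending_here = 15, max_so_far = 26
Position 5 (value 13): max_ending_here = 28, max_so_far = 28
Position 6 (value -20): max_ending_here = 8, max_so_far = 28
Position 7 (value 17): max_ending_here = 25, max_so_far = 28
Position 8 (value -14): max_ending_here = 11, max_so_far = 28
Position 9 (value -19): max_ending_here = -8, max_so_far = 28

Maximum subarray: [18, 8, -11, 13]
Maximum sum: 28

The maximum subarray is [18, 8, -11, 13] with sum 28. This subarray runs from index 2 to index 5.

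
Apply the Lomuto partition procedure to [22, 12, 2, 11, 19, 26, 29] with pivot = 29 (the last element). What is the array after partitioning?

Lomuto partition with pivot = 29:

Initial array: [22, 12, 2, 11, 19, 26, 29]

arr[0]=22 <= 29: swap with position 0, array becomes [22, 12, 2, 11, 19, 26, 29]
arr[1]=12 <= 29: swap with position 1, array becomes [22, 12, 2, 11, 19, 26, 29]
arr[2]=2 <= 29: swap with position 2, array becomes [22, 12, 2, 11, 19, 26, 29]
arr[3]=11 <= 29: swap with position 3, array becomes [22, 12, 2, 11, 19, 26, 29]
arr[4]=19 <= 29: swap with position 4, array becomes [22, 12, 2, 11, 19, 26, 29]
arr[5]=26 <= 29: swap with position 5, array becomes [22, 12, 2, 11, 19, 26, 29]

Place pivot at position 6: [22, 12, 2, 11, 19, 26, 29]
Pivot position: 6

After partitioning with pivot 29, the array becomes [22, 12, 2, 11, 19, 26, 29]. The pivot is placed at index 6. All elements to the left of the pivot are <= 29, and all elements to the right are > 29.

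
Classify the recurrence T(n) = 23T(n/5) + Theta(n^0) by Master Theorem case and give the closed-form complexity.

Master Theorem for T(n) = 23T(n/5) + O(n^0):

a = 23, b = 5, c = 0
log_b(a) = log_5(23) = 1.9482

Case 1: c = 0 < log_5(23) = 1.9482
T(n) = O(n^(log_5 23))

For T(n) = 23T(n/5) + O(n^0): log_5(23) = 1.9482. This is Case 1 of the Master Theorem (c < log_b(a), work dominated by leaves), giving O(n^(log_5 23)).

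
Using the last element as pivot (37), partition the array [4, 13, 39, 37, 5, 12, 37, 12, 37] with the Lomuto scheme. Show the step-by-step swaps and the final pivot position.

Lomuto partition with pivot = 37:

Initial array: [4, 13, 39, 37, 5, 12, 37, 12, 37]

arr[0]=4 <= 37: swap with position 0, array becomes [4, 13, 39, 37, 5, 12, 37, 12, 37]
arr[1]=13 <= 37: swap with position 1, array becomes [4, 13, 39, 37, 5, 12, 37, 12, 37]
arr[2]=39 > 37: no swap
arr[3]=37 <= 37: swap with position 2, array becomes [4, 13, 37, 39, 5, 12, 37, 12, 37]
arr[4]=5 <= 37: swap with position 3, array becomes [4, 13, 37, 5, 39, 12, 37, 12, 37]
arr[5]=12 <= 37: swap with position 4, array becomes [4, 13, 37, 5, 12, 39, 37, 12, 37]
arr[6]=37 <= 37: swap with position 5, array becomes [4, 13, 37, 5, 12, 37, 39, 12, 37]
arr[7]=12 <= 37: swap with position 6, array becomes [4, 13, 37, 5, 12, 37, 12, 39, 37]

Place pivot at position 7: [4, 13, 37, 5, 12, 37, 12, 37, 39]
Pivot position: 7

After partitioning with pivot 37, the array becomes [4, 13, 37, 5, 12, 37, 12, 37, 39]. The pivot is placed at index 7. All elements to the left of the pivot are <= 37, and all elements to the right are > 37.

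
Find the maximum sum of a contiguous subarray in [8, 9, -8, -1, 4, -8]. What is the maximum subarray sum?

Using Kadane's algorithm on [8, 9, -8, -1, 4, -8]:

Scanning through the array:
Position 1 (value 9): max_ending_here = 17, max_so_far = 17
Position 2 (value -8): max_ending_here = 9, max_so_far = 17
Position 3 (value -1): max_ending_here = 8, max_so_far = 17
Position 4 (value 4): max_ending_here = 12, max_so_far = 17
Position 5 (value -8): max_ending_here = 4, max_so_far = 17

Maximum subarray: [8, 9]
Maximum sum: 17

The maximum subarray is [8, 9] with sum 17. This subarray runs from index 0 to index 1.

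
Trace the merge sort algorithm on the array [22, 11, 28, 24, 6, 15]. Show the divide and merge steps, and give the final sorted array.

Merge sort trace:

Split: [22, 11, 28, 24, 6, 15] -> [22, 11, 28] and [24, 6, 15]
  Split: [22, 11, 28] -> [22] and [11, 28]
    Split: [11, 28] -> [11] and [28]
    Merge: [11] + [28] -> [11, 28]
  Merge: [22] + [11, 28] -> [11, 22, 28]
  Split: [24, 6, 15] -> [24] and [6, 15]
    Split: [6, 15] -> [6] and [15]
    Merge: [6] + [15] -> [6, 15]
  Merge: [24] + [6, 15] -> [6, 15, 24]
Merge: [11, 22, 28] + [6, 15, 24] -> [6, 11, 15, 22, 24, 28]

Final sorted array: [6, 11, 15, 22, 24, 28]

The merge sort proceeds by recursively splitting the array and merging sorted halves.
After all merges, the sorted array is [6, 11, 15, 22, 24, 28].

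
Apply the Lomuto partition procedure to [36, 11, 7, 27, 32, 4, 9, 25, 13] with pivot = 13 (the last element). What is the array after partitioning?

Lomuto partition with pivot = 13:

Initial array: [36, 11, 7, 27, 32, 4, 9, 25, 13]

arr[0]=36 > 13: no swap
arr[1]=11 <= 13: swap with position 0, array becomes [11, 36, 7, 27, 32, 4, 9, 25, 13]
arr[2]=7 <= 13: swap with position 1, array becomes [11, 7, 36, 27, 32, 4, 9, 25, 13]
arr[3]=27 > 13: no swap
arr[4]=32 > 13: no swap
arr[5]=4 <= 13: swap with position 2, array becomes [11, 7, 4, 27, 32, 36, 9, 25, 13]
arr[6]=9 <= 13: swap with position 3, array becomes [11, 7, 4, 9, 32, 36, 27, 25, 13]
arr[7]=25 > 13: no swap

Place pivot at position 4: [11, 7, 4, 9, 13, 36, 27, 25, 32]
Pivot position: 4

After partitioning with pivot 13, the array becomes [11, 7, 4, 9, 13, 36, 27, 25, 32]. The pivot is placed at index 4. All elements to the left of the pivot are <= 13, and all elements to the right are > 13.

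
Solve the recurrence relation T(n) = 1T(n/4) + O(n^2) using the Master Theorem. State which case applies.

Master Theorem for T(n) = 1T(n/4) + O(n^2):

a = 1, b = 4, c = 2
log_b(a) = log_4(1) = 0.0000

Case 3: c = 2 > log_4(1) = 0.0000
T(n) = O(n^2) = O(n^2)

For T(n) = 1T(n/4) + O(n^2): log_4(1) = 0.0000. This is Case 3 of the Master Theorem (c > log_b(a), work dominated by root), giving O(n^2).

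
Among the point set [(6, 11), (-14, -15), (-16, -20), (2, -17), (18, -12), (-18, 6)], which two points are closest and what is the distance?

Computing all pairwise distances among 6 points:

d((6, 11), (-14, -15)) = 32.8024
d((6, 11), (-16, -20)) = 38.0132
d((6, 11), (2, -17)) = 28.2843
d((6, 11), (18, -12)) = 25.9422
d((6, 11), (-18, 6)) = 24.5153
d((-14, -15), (-16, -20)) = 5.3852 <-- minimum
d((-14, -15), (2, -17)) = 16.1245
d((-14, -15), (18, -12)) = 32.1403
d((-14, -15), (-18, 6)) = 21.3776
d((-16, -20), (2, -17)) = 18.2483
d((-16, -20), (18, -12)) = 34.9285
d((-16, -20), (-18, 6)) = 26.0768
d((2, -17), (18, -12)) = 16.7631
d((2, -17), (-18, 6)) = 30.4795
d((18, -12), (-18, 6)) = 40.2492

Closest pair: (-14, -15) and (-16, -20) with distance 5.3852

The closest pair is (-14, -15) and (-16, -20) with Euclidean distance 5.3852. For 6 points, brute-force pairwise comparison is shown above. For large n, the divide-and-conquer algorithm (sort by x, recurse on halves, check the dividing strip) achieves O(n log n).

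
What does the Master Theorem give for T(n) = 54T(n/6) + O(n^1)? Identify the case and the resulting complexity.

Master Theorem for T(n) = 54T(n/6) + O(n^1):

a = 54, b = 6, c = 1
log_b(a) = log_6(54) = 2.2263

Case 1: c = 1 < log_6(54) = 2.2263
T(n) = O(n^(log_6 54))

For T(n) = 54T(n/6) + O(n^1): log_6(54) = 2.2263. This is Case 1 of the Master Theorem (c < log_b(a), work dominated by leaves), giving O(n^(log_6 54)).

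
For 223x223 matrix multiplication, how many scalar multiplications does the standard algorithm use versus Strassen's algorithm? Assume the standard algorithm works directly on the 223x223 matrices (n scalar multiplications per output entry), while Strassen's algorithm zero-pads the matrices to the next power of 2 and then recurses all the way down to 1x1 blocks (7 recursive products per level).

Matrix multiplication for 223x223 matrices:

Strassen's algorithm requires power-of-2 dimensions. Pad 223x223 to 256x256 (next power of 2).

Standard algorithm: 223^3 = 11089567 multiplications
Strassen's algorithm: 7^(log2(256)) = 7^8 = 5764801 multiplications
Savings: 11089567 - 5764801 = 5324766 multiplications

Standard: 11089567 multiplications (223^3). Strassen: 5764801 multiplications (7^8, after padding to 256x256). Strassen reduces 8 recursive multiplications to 7 at each level.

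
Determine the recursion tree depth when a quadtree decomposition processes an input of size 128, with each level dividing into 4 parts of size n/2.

For divide and conquer with division factor 2:

Problem sizes at each level:
Level 0: 128
Level 1: 64
Level 2: 32
Level 3: 16
Level 4: 8
Level 5: 4
Level 6: 2
Level 7: 1

The root is level 0 and the size-1 base case is level 7 (the tree spans levels 0 through 7, i.e. 8 levels counting the root), so the depth is the number of divisions: log_2(128) = 7

The recursion tree depth is log_2(128) = 7. At each level, the problem size is divided by 2, so it takes 7 divisions to reduce to a base case of size 1. The algorithm makes 4 recursive calls at each level.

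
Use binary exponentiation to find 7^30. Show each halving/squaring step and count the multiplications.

Computing 7^30 by squaring (build up from 7^1; each line after the first costs one multiplication):

7^1 = 7
7^2 = (7^1)^2 = 7^2 = 49
7^3 = 7 * 7^2 = 7 * 49 = 343
7^6 = (7^3)^2 = 343^2 = 117649
7^7 = 7 * 7^6 = 7 * 117649 = 823543
7^14 = (7^7)^2 = 823543^2 = 678223072849
7^15 = 7 * 7^14 = 7 * 678223072849 = 4747561509943
7^30 = (7^15)^2 = 4747561509943^2 = 22539340290692258087863249

Result: 22539340290692258087863249
Multiplications needed: 7 (7 lines after 7^1)

7^30 = 22539340290692258087863249. Using exponentiation by squaring, this requires 7 multiplications. The key idea: if the exponent is even, square the half-power; if odd, multiply by the base once.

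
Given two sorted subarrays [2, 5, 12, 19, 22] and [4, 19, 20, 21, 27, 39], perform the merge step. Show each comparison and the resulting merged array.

Merging process:

Compare 2 vs 4: take 2 from left. Merged: [2]
Compare 5 vs 4: take 4 from right. Merged: [2, 4]
Compare 5 vs 19: take 5 from left. Merged: [2, 4, 5]
Compare 12 vs 19: take 12 from left. Merged: [2, 4, 5, 12]
Compare 19 vs 19: take 19 from left. Merged: [2, 4, 5, 12, 19]
Compare 22 vs 19: take 19 from right. Merged: [2, 4, 5, 12, 19, 19]
Compare 22 vs 20: take 20 from right. Merged: [2, 4, 5, 12, 19, 19, 20]
Compare 22 vs 21: take 21 from right. Merged: [2, 4, 5, 12, 19, 19, 20, 21]
Compare 22 vs 27: take 22 from left. Merged: [2, 4, 5, 12, 19, 19, 20, 21, 22]
Append remaining from right: [27, 39]. Merged: [2, 4, 5, 12, 19, 19, 20, 21, 22, 27, 39]

Final merged array: [2, 4, 5, 12, 19, 19, 20, 21, 22, 27, 39]
Total comparisons: 9

The merged array is [2, 4, 5, 12, 19, 19, 20, 21, 22, 27, 39], requiring 9 comparisons. The merge step runs in O(n) time where n is the total number of elements.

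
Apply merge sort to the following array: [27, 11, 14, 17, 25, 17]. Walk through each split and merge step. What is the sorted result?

Merge sort trace:

Split: [27, 11, 14, 17, 25, 17] -> [27, 11, 14] and [17, 25, 17]
  Split: [27, 11, 14] -> [27] and [11, 14]
    Split: [11, 14] -> [11] and [14]
    Merge: [11] + [14] -> [11, 14]
  Merge: [27] + [11, 14] -> [11, 14, 27]
  Split: [17, 25, 17] -> [17] and [25, 17]
    Split: [25, 17] -> [25] and [17]
    Merge: [25] + [17] -> [17, 25]
  Merge: [17] + [17, 25] -> [17, 17, 25]
Merge: [11, 14, 27] + [17, 17, 25] -> [11, 14, 17, 17, 25, 27]

Final sorted array: [11, 14, 17, 17, 25, 27]

The merge sort proceeds by recursively splitting the array and merging sorted halves.
After all merges, the sorted array is [11, 14, 17, 17, 25, 27].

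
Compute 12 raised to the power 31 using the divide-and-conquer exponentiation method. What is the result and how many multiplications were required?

Computing 12^31 by squaring (build up from 12^1; each line after the first costs one multiplication):

12^1 = 12
12^2 = (12^1)^2 = 12^2 = 144
12^3 = 12 * 12^2 = 12 * 144 = 1728
12^6 = (12^3)^2 = 1728^2 = 2985984
12^7 = 12 * 12^6 = 12 * 2985984 = 35831808
12^14 = (12^7)^2 = 35831808^2 = 1283918464548864
12^15 = 12 * 12^14 = 12 * 1283918464548864 = 15407021574586368
12^30 = (12^15)^2 = 15407021574586368^2 = 237376313799769806328950291431424
12^31 = 12 * 12^30 = 12 * 237376313799769806328950291431424 = 2848515765597237675947403497177088

Result: 2848515765597237675947403497177088
Multiplications needed: 8 (8 lines after 12^1)

12^31 = 2848515765597237675947403497177088. Using exponentiation by squaring, this requires 8 multiplications. The key idea: if the exponent is even, square the half-power; if odd, multiply by the base once.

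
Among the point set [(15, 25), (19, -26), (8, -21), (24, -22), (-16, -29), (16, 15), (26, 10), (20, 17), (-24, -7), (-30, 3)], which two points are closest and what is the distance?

Computing all pairwise distances among 10 points:

d((15, 25), (19, -26)) = 51.1566
d((15, 25), (8, -21)) = 46.5296
d((15, 25), (24, -22)) = 47.8539
d((15, 25), (-16, -29)) = 62.2656
d((15, 25), (16, 15)) = 10.0499
d((15, 25), (26, 10)) = 18.6011
d((15, 25), (20, 17)) = 9.434
d((15, 25), (-24, -7)) = 50.448
d((15, 25), (-30, 3)) = 50.0899
d((19, -26), (8, -21)) = 12.083
d((19, -26), (24, -22)) = 6.4031
d((19, -26), (-16, -29)) = 35.1283
d((19, -26), (16, 15)) = 41.1096
d((19, -26), (26, 10)) = 36.6742
d((19, -26), (20, 17)) = 43.0116
d((19, -26), (-24, -7)) = 47.0106
d((19, -26), (-30, 3)) = 56.9386
d((8, -21), (24, -22)) = 16.0312
d((8, -21), (-16, -29)) = 25.2982
d((8, -21), (16, 15)) = 36.8782
d((8, -21), (26, 10)) = 35.8469
d((8, -21), (20, 17)) = 39.8497
d((8, -21), (-24, -7)) = 34.9285
d((8, -21), (-30, 3)) = 44.9444
d((24, -22), (-16, -29)) = 40.6079
d((24, -22), (16, 15)) = 37.855
d((24, -22), (26, 10)) = 32.0624
d((24, -22), (20, 17)) = 39.2046
d((24, -22), (-24, -7)) = 50.2892
d((24, -22), (-30, 3)) = 59.5063
d((-16, -29), (16, 15)) = 54.4059
d((-16, -29), (26, 10)) = 57.3149
d((-16, -29), (20, 17)) = 58.4123
d((-16, -29), (-24, -7)) = 23.4094
d((-16, -29), (-30, 3)) = 34.9285
d((16, 15), (26, 10)) = 11.1803
d((16, 15), (20, 17)) = 4.4721 <-- minimum
d((16, 15), (-24, -7)) = 45.6508
d((16, 15), (-30, 3)) = 47.5395
d((26, 10), (20, 17)) = 9.2195
d((26, 10), (-24, -7)) = 52.811
d((26, 10), (-30, 3)) = 56.4358
d((20, 17), (-24, -7)) = 50.1199
d((20, 17), (-30, 3)) = 51.923
d((-24, -7), (-30, 3)) = 11.6619

Closest pair: (16, 15) and (20, 17) with distance 4.4721

The closest pair is (16, 15) and (20, 17) with Euclidean distance 4.4721. For 10 points, brute-force pairwise comparison is shown above. For large n, the divide-and-conquer algorithm (sort by x, recurse on halves, check the dividing strip) achieves O(n log n).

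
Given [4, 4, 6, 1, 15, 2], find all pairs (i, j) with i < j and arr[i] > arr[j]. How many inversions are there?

Finding inversions in [4, 4, 6, 1, 15, 2]:

(0, 3): arr[0]=4 > arr[3]=1
(0, 5): arr[0]=4 > arr[5]=2
(1, 3): arr[1]=4 > arr[3]=1
(1, 5): arr[1]=4 > arr[5]=2
(2, 3): arr[2]=6 > arr[3]=1
(2, 5): arr[2]=6 > arr[5]=2
(4, 5): arr[4]=15 > arr[5]=2

Total inversions: 7

The array has 7 inversion(s): (0,3), (0,5), (1,3), (1,5), (2,3), (2,5), (4,5). Each pair (i,j) satisfies i < j and arr[i] > arr[j].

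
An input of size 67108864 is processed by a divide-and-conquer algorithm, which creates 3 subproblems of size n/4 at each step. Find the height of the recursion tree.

For divide and conquer with division factor 4:

Problem sizes at each level:
Level 0: 67108864
Level 1: 16777216
Level 2: 4194304
Level 3: 1048576
Level 4: 262144
Level 5: 65536
Level 6: 16384
Level 7: 4096
Level 8: 1024
Level 9: 256
Level 10: 64
Level 11: 16
Level 12: 4
Level 13: 1

The root is level 0 and the size-1 base case is level 13 (the tree spans levels 0 through 13, i.e. 14 levels counting the root), so the depth is the number of divisions: log_4(67108864) = 13

The recursion tree depth is log_4(67108864) = 13. At each level, the problem size is divided by 4, so it takes 13 divisions to reduce to a base case of size 1. The algorithm makes 3 recursive calls at each level.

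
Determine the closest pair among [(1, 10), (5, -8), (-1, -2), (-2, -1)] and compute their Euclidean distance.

Computing all pairwise distances among 4 points:

d((1, 10), (5, -8)) = 18.4391
d((1, 10), (-1, -2)) = 12.1655
d((1, 10), (-2, -1)) = 11.4018
d((5, -8), (-1, -2)) = 8.4853
d((5, -8), (-2, -1)) = 9.8995
d((-1, -2), (-2, -1)) = 1.4142 <-- minimum

Closest pair: (-1, -2) and (-2, -1) with distance 1.4142

The closest pair is (-1, -2) and (-2, -1) with Euclidean distance 1.4142. For 4 points, brute-force pairwise comparison is shown above. For large n, the divide-and-conquer algorithm (sort by x, recurse on halves, check the dividing strip) achieves O(n log n).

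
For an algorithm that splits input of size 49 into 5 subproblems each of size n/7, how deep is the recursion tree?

For divide and conquer with division factor 7:

Problem sizes at each level:
Level 0: 49
Level 1: 7
Level 2: 1

The root is level 0 and the size-1 base case is level 2 (the tree spans levels 0 through 2, i.e. 3 levels counting the root), so the depth is the number of divisions: log_7(49) = 2

The recursion tree depth is log_7(49) = 2. At each level, the problem size is divided by 7, so it takes 2 divisions to reduce to a base case of size 1. The algorithm makes 5 recursive calls at each level.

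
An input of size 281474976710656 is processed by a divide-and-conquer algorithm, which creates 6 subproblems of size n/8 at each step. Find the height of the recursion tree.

For divide and conquer with division factor 8:

Problem sizes at each level:
Level 0: 281474976710656
Level 1: 35184372088832
Level 2: 4398046511104
Level 3: 549755813888
Level 4: 68719476736
Level 5: 8589934592
Level 6: 1073741824
Level 7: 134217728
Level 8: 16777216
Level 9: 2097152
Level 10: 262144
Level 11: 32768
Level 12: 4096
Level 13: 512
Level 14: 64
Level 15: 8
Level 16: 1

The root is level 0 and the size-1 base case is level 16 (the tree spans levels 0 through 16, i.e. 17 levels counting the root), so the depth is the number of divisions: log_8(281474976710656) = 16

The recursion tree depth is log_8(281474976710656) = 16. At each level, the problem size is divided by 8, so it takes 16 divisions to reduce to a base case of size 1. The algorithm makes 6 recursive calls at each level.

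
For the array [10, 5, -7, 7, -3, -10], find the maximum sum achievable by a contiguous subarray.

Using Kadane's algorithm on [10, 5, -7, 7, -3, -10]:

Scanning through the array:
Position 1 (value 5): max_ending_here = 15, max_so_far = 15
Position 2 (value -7): max_ending_here = 8, max_so_far = 15
Position 3 (value 7): max_ending_here = 15, max_so_far = 15
Position 4 (value -3): max_ending_here = 12, max_so_far = 15
Position 5 (value -10): max_ending_here = 2, max_so_far = 15

Maximum subarray: [10, 5]
Maximum sum: 15

The maximum subarray is [10, 5] with sum 15. This subarray runs from index 0 to index 1.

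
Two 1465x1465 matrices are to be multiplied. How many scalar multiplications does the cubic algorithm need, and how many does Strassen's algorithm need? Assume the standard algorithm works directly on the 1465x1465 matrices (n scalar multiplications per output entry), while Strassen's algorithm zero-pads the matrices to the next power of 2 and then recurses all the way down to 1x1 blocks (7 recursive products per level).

Matrix multiplication for 1465x1465 matrices:

Strassen's algorithm requires power-of-2 dimensions. Pad 1465x1465 to 2048x2048 (next power of 2).

Standard algorithm: 1465^3 = 3144219625 multiplications
Strassen's algorithm: 7^(log2(2048)) = 7^11 = 1977326743 multiplications
Savings: 3144219625 - 1977326743 = 1166892882 multiplications

Standard: 3144219625 multiplications (1465^3). Strassen: 1977326743 multiplications (7^11, after padding to 2048x2048). Strassen reduces 8 recursive multiplications to 7 at each level.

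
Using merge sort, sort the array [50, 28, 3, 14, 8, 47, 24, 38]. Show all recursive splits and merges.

Merge sort trace:

Split: [50, 28, 3, 14, 8, 47, 24, 38] -> [50, 28, 3, 14] and [8, 47, 24, 38]
  Split: [50, 28, 3, 14] -> [50, 28] and [3, 14]
    Split: [50, 28] -> [50] and [28]
    Merge: [50] + [28] -> [28, 50]
    Split: [3, 14] -> [3] and [14]
    Merge: [3] + [14] -> [3, 14]
  Merge: [28, 50] + [3, 14] -> [3, 14, 28, 50]
  Split: [8, 47, 24, 38] -> [8, 47] and [24, 38]
    Split: [8, 47] -> [8] and [47]
    Merge: [8] + [47] -> [8, 47]
    Split: [24, 38] -> [24] and [38]
    Merge: [24] + [38] -> [24, 38]
  Merge: [8, 47] + [24, 38] -> [8, 24, 38, 47]
Merge: [3, 14, 28, 50] + [8, 24, 38, 47] -> [3, 8, 14, 24, 28, 38, 47, 50]

Final sorted array: [3, 8, 14, 24, 28, 38, 47, 50]

The merge sort proceeds by recursively splitting the array and merging sorted halves.
After all merges, the sorted array is [3, 8, 14, 24, 28, 38, 47, 50].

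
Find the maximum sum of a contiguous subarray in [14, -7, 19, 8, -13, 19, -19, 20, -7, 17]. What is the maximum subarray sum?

Using Kadane's algorithm on [14, -7, 19, 8, -13, 19, -19, 20, -7, 17]:

Scanning through the array:
Position 1 (value -7): max_ending_here = 7, max_so_far = 14
Position 2 (value 19): max_ending_here = 26, max_so_far = 26
Position 3 (value 8): max_ending_here = 34, max_so_far = 34
Position 4 (value -13): max_ending_here = 21, max_so_far = 34
Position 5 (value 19): max_ending_here = 40, max_so_far = 40
Position 6 (value -19): max_ending_here = 21, max_so_far = 40
Position 7 (value 20): max_ending_here = 41, max_so_far = 41
Position 8 (value -7): max_ending_here = 34, max_so_far = 41
Position 9 (value 17): max_ending_here = 51, max_so_far = 51

Maximum subarray: [14, -7, 19, 8, -13, 19, -19, 20, -7, 17]
Maximum sum: 51

The maximum subarray is [14, -7, 19, 8, -13, 19, -19, 20, -7, 17] with sum 51. This subarray runs from index 0 to index 9.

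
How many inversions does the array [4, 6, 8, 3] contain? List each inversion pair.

Finding inversions in [4, 6, 8, 3]:

(0, 3): arr[0]=4 > arr[3]=3
(1, 3): arr[1]=6 > arr[3]=3
(2, 3): arr[2]=8 > arr[3]=3

Total inversions: 3

The array has 3 inversion(s): (0,3), (1,3), (2,3). Each pair (i,j) satisfies i < j and arr[i] > arr[j].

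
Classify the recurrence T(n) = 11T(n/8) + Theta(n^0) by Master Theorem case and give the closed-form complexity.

Master Theorem for T(n) = 11T(n/8) + O(n^0):

a = 11, b = 8, c = 0
log_b(a) = log_8(11) = 1.1531

Case 1: c = 0 < log_8(11) = 1.1531
T(n) = O(n^(log_8 11))

For T(n) = 11T(n/8) + O(n^0): log_8(11) = 1.1531. This is Case 1 of the Master Theorem (c < log_b(a), work dominated by leaves), giving O(n^(log_8 11)).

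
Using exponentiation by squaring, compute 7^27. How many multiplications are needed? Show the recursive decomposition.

Computing 7^27 by squaring (build up from 7^1; each line after the first costs one multiplication):

7^1 = 7
7^2 = (7^1)^2 = 7^2 = 49
7^3 = 7 * 7^2 = 7 * 49 = 343
7^6 = (7^3)^2 = 343^2 = 117649
7^12 = (7^6)^2 = 117649^2 = 13841287201
7^13 = 7 * 7^12 = 7 * 13841287201 = 96889010407
7^26 = (7^13)^2 = 96889010407^2 = 9387480337647754305649
7^27 = 7 * 7^26 = 7 * 9387480337647754305649 = 65712362363534280139543

Result: 65712362363534280139543
Multiplications needed: 7 (7 lines after 7^1)

7^27 = 65712362363534280139543. Using exponentiation by squaring, this requires 7 multiplications. The key idea: if the exponent is even, square the half-power; if odd, multiply by the base once.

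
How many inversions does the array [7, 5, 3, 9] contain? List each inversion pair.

Finding inversions in [7, 5, 3, 9]:

(0, 1): arr[0]=7 > arr[1]=5
(0, 2): arr[0]=7 > arr[2]=3
(1, 2): arr[1]=5 > arr[2]=3

Total inversions: 3

The array has 3 inversion(s): (0,1), (0,2), (1,2). Each pair (i,j) satisfies i < j and arr[i] > arr[j].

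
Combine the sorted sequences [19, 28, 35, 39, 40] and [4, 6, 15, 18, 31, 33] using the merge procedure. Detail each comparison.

Merging process:

Compare 19 vs 4: take 4 from right. Merged: [4]
Compare 19 vs 6: take 6 from right. Merged: [4, 6]
Compare 19 vs 15: take 15 from right. Merged: [4, 6, 15]
Compare 19 vs 18: take 18 from right. Merged: [4, 6, 15, 18]
Compare 19 vs 31: take 19 from left. Merged: [4, 6, 15, 18, 19]
Compare 28 vs 31: take 28 from left. Merged: [4, 6, 15, 18, 19, 28]
Compare 35 vs 31: take 31 from right. Merged: [4, 6, 15, 18, 19, 28, 31]
Compare 35 vs 33: take 33 from right. Merged: [4, 6, 15, 18, 19, 28, 31, 33]
Append remaining from left: [35, 39, 40]. Merged: [4, 6, 15, 18, 19, 28, 31, 33, 35, 39, 40]

Final merged array: [4, 6, 15, 18, 19, 28, 31, 33, 35, 39, 40]
Total comparisons: 8

The merged array is [4, 6, 15, 18, 19, 28, 31, 33, 35, 39, 40], requiring 8 comparisons. The merge step runs in O(n) time where n is the total number of elements.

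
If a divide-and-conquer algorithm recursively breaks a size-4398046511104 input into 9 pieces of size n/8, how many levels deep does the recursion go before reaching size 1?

For divide and conquer with division factor 8:

Problem sizes at each level:
Level 0: 4398046511104
Level 1: 549755813888
Level 2: 68719476736
Level 3: 8589934592
Level 4: 1073741824
Level 5: 134217728
Level 6: 16777216
Level 7: 2097152
Level 8: 262144
Level 9: 32768
Level 10: 4096
Level 11: 512
Level 12: 64
Level 13: 8
Level 14: 1

The root is level 0 and the size-1 base case is level 14 (the tree spans levels 0 through 14, i.e. 15 levels counting the root), so the depth is the number of divisions: log_8(4398046511104) = 14

The recursion tree depth is log_8(4398046511104) = 14. At each level, the problem size is divided by 8, so it takes 14 divisions to reduce to a base case of size 1. The algorithm makes 9 recursive calls at each level.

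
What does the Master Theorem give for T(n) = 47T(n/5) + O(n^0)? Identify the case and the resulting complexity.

Master Theorem for T(n) = 47T(n/5) + O(n^0):

a = 47, b = 5, c = 0
log_b(a) = log_5(47) = 2.3922

Case 1: c = 0 < log_5(47) = 2.3922
T(n) = O(n^(log_5 47))

For T(n) = 47T(n/5) + O(n^0): log_5(47) = 2.3922. This is Case 1 of the Master Theorem (c < log_b(a), work dominated by leaves), giving O(n^(log_5 47)).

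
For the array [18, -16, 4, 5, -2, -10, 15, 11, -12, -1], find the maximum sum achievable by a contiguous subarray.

Using Kadane's algorithm on [18, -16, 4, 5, -2, -10, 15, 11, -12, -1]:

Scanning through the array:
Position 1 (value -16): max_ending_here = 2, max_so_far = 18
Position 2 (value 4): max_ending_here = 6, max_so_far = 18
Position 3 (value 5): max_ending_here = 11, max_so_far = 18
Position 4 (value -2): max_ending_here = 9, max_so_far = 18
Position 5 (value -10): max_ending_here = -1, max_so_far = 18
Position 6 (value 15): max_ending_here = 15, max_so_far = 18
Position 7 (value 11): max_ending_here = 26, max_so_far = 26
Position 8 (value -12): max_ending_here = 14, max_so_far = 26
Position 9 (value -1): max_ending_here = 13, max_so_far = 26

Maximum subarray: [15, 11]
Maximum sum: 26

The maximum subarray is [15, 11] with sum 26. This subarray runs from index 6 to index 7.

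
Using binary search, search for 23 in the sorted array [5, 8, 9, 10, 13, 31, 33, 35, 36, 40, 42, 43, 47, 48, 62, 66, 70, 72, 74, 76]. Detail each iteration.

Binary search for 23 in [5, 8, 9, 10, 13, 31, 33, 35, 36, 40, 42, 43, 47, 48, 62, 66, 70, 72, 74, 76]:

lo=0, hi=19, mid=9, arr[mid]=40 -> 40 > 23, search left half
lo=0, hi=8, mid=4, arr[mid]=13 -> 13 < 23, search right half
lo=5, hi=8, mid=6, arr[mid]=33 -> 33 > 23, search left half
lo=5, hi=5, mid=5, arr[mid]=31 -> 31 > 23, search left half
lo=5 > hi=4, target 23 not found

Binary search determines that 23 is not in the array after 4 comparisons. The search space was exhausted without finding the target.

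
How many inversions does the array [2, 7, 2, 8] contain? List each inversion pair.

Finding inversions in [2, 7, 2, 8]:

(1, 2): arr[1]=7 > arr[2]=2

Total inversions: 1

The array has 1 inversion(s): (1,2). Each pair (i,j) satisfies i < j and arr[i] > arr[j].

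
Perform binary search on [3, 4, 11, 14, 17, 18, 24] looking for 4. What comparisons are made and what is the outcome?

Binary search for 4 in [3, 4, 11, 14, 17, 18, 24]:

lo=0, hi=6, mid=3, arr[mid]=14 -> 14 > 4, search left half
lo=0, hi=2, mid=1, arr[mid]=4 -> Found target at index 1!

Binary search finds 4 at index 1 after 2 comparisons. The search repeatedly halves the search space by comparing with the middle element.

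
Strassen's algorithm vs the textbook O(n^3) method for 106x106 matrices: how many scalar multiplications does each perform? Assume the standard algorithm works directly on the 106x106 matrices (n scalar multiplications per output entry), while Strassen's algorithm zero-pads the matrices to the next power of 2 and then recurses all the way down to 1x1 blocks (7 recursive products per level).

Matrix multiplication for 106x106 matrices:

Strassen's algorithm requires power-of-2 dimensions. Pad 106x106 to 128x128 (next power of 2).

Standard algorithm: 106^3 = 1191016 multiplications
Strassen's algorithm: 7^(log2(128)) = 7^7 = 823543 multiplications
Savings: 1191016 - 823543 = 367473 multiplications

Standard: 1191016 multiplications (106^3). Strassen: 823543 multiplications (7^7, after padding to 128x128). Strassen reduces 8 recursive multiplications to 7 at each level.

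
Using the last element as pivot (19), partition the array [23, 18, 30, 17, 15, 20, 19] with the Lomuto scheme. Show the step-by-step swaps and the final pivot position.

Lomuto partition with pivot = 19:

Initial array: [23, 18, 30, 17, 15, 20, 19]

arr[0]=23 > 19: no swap
arr[1]=18 <= 19: swap with position 0, array becomes [18, 23, 30, 17, 15, 20, 19]
arr[2]=30 > 19: no swap
arr[3]=17 <= 19: swap with position 1, array becomes [18, 17, 30, 23, 15, 20, 19]
arr[4]=15 <= 19: swap with position 2, array becomes [18, 17, 15, 23, 30, 20, 19]
arr[5]=20 > 19: no swap

Place pivot at position 3: [18, 17, 15, 19, 30, 20, 23]
Pivot position: 3

After partitioning with pivot 19, the array becomes [18, 17, 15, 19, 30, 20, 23]. The pivot is placed at index 3. All elements to the left of the pivot are <= 19, and all elements to the right are > 19.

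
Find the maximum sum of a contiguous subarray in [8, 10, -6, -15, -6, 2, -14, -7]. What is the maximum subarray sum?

Using Kadane's algorithm on [8, 10, -6, -15, -6, 2, -14, -7]:

Scanning through the array:
Position 1 (value 10): max_ending_here = 18, max_so_far = 18
Position 2 (value -6): max_ending_here = 12, max_so_far = 18
Position 3 (value -15): max_ending_here = -3, max_so_far = 18
Position 4 (value -6): max_ending_here = -6, max_so_far = 18
Position 5 (value 2): max_ending_here = 2, max_so_far = 18
Position 6 (value -14): max_ending_here = -12, max_so_far = 18
Position 7 (value -7): max_ending_here = -7, max_so_far = 18

Maximum subarray: [8, 10]
Maximum sum: 18

The maximum subarray is [8, 10] with sum 18. This subarray runs from index 0 to index 1.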